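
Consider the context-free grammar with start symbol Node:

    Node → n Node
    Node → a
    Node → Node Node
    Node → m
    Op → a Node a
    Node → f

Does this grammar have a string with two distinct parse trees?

Ambiguous

Witness: a a a

Derivation 1: Node ⇒ Node Node ⇒ a Node ⇒ a Node Node ⇒ a a Node ⇒ a a a
Derivation 2: Node ⇒ Node Node ⇒ Node Node Node ⇒ a Node Node ⇒ a a Node ⇒ a a a

Two distinct leftmost derivations for the same string.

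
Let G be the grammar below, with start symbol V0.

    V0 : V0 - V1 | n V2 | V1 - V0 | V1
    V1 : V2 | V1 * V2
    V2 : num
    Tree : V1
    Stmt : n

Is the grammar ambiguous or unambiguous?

Ambiguous

Witness: num - num

Derivation 1: V0 ⇒ V0 - V1 ⇒ V1 - V1 ⇒ V2 - V1 ⇒ num - V1 ⇒ num - V2 ⇒ num - num
Derivation 2: V0 ⇒ V1 - V0 ⇒ V2 - V0 ⇒ num - V0 ⇒ num - V1 ⇒ num - V2 ⇒ num - num

Two distinct leftmost derivations for the same string.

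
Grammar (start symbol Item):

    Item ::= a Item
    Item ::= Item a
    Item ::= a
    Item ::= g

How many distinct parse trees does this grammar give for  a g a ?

Parse trees for a g a:
  [Item a [Item [Item g] a]]
  [Item [Item a [Item g]] a]

2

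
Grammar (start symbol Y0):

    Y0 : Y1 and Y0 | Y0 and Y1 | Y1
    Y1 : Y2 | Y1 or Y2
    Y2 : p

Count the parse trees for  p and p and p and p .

Parse trees for p and p and p and p:
  [Y0 [Y1 [Y2 p]] and [Y0 [Y1 [Y2 p]] and [Y0 [Y1 [Y2 p]] and [Y0 [Y1 [Y2 p]]]]]]
  [Y0 [Y1 [Y2 p]] and [Y0 [Y1 [Y2 p]] and [Y0 [Y0 [Y1 [Y2 p]]] and [Y1 [Y2 p]]]]]
  [Y0 [Y1 [Y2 p]] and [Y0 [Y0 [Y1 [Y2 p]] and [Y0 [Y1 [Y2 p]]]] and [Y1 [Y2 p]]]]
  [Y0 [Y1 [Y2 p]] and [Y0 [Y0 [Y0 [Y1 [Y2 p]]] and [Y1 [Y2 p]]] and [Y1 [Y2 p]]]]
  [Y0 [Y0 [Y1 [Y2 p]] and [Y0 [Y1 [Y2 p]] and [Y0 [Y1 [Y2 p]]]]] and [Y1 [Y2 p]]]
  [Y0 [Y0 [Y1 [Y2 p]] and [Y0 [Y0 [Y1 [Y2 p]]] and [Y1 [Y2 p]]]] and [Y1 [Y2 p]]]
  [Y0 [Y0 [Y0 [Y1 [Y2 p]] and [Y0 [Y1 [Y2 p]]]] and [Y1 [Y2 p]]] and [Y1 [Y2 p]]]
  [Y0 [Y0 [Y0 [Y0 [Y1 [Y2 p]]] and [Y1 [Y2 p]]] and [Y1 [Y2 p]]] and [Y1 [Y2 p]]]

8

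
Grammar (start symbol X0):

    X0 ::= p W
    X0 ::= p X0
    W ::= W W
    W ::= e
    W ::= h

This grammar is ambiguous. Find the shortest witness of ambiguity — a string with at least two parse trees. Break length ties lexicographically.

p e e e

length 2: no string has ≥2 trees
length 3: no string has ≥2 trees
length 4: p e e e has 2 parse trees

Two derivations of p e e e:
  X0 ⇒ p W ⇒ p W W ⇒ p W W W ⇒ p e W W ⇒ p e e W ⇒ p e e e
  X0 ⇒ p W ⇒ p W W ⇒ p e W ⇒ p e W W ⇒ p e e W ⇒ p e e e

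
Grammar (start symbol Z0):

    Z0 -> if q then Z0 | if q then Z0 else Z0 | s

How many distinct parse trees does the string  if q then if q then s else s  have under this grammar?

2

Parse trees for if q then if q then s else s:
  [Z0 if q then [Z0 if q then [Z0 s] else [Z0 s]]]
  [Z0 if q then [Z0 if q then [Z0 s]] else [Z0 s]]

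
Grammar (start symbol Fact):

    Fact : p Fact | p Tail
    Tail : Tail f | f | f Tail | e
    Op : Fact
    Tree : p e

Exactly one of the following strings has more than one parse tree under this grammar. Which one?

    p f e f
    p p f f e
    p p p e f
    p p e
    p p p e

p f e f: 2 trees
p p f f e: 1 tree
p p p e f: 1 tree
p p e: 1 tree
p p p e: 1 tree

p f e f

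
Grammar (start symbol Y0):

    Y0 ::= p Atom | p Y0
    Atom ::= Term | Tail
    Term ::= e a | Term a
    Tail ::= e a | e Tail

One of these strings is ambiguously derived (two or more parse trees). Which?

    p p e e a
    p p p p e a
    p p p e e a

p p e e a: 1 tree
p p p p e a: 2 trees
p p p e e a: 1 tree

p p p p e a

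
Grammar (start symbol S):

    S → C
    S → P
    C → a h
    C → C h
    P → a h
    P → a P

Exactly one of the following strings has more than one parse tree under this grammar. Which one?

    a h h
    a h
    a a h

a h

a h h: 1 tree
a h: 2 trees
a a h: 1 tree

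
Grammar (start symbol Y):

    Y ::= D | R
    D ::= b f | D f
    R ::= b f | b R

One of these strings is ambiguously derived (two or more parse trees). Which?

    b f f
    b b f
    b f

b f f: 1 tree
b b f: 1 tree
b f: 2 trees

b f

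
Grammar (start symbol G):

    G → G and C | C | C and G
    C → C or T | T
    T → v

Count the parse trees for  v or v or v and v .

2

Parse trees for v or v or v and v:
  [G [G [C [C [C [T v]] or [T v]] or [T v]]] and [C [T v]]]
  [G [C [C [C [T v]] or [T v]] or [T v]] and [G [C [T v]]]]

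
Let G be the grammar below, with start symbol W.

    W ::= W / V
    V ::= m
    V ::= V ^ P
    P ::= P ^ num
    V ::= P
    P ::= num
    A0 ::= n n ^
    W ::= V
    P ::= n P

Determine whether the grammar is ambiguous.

Ambiguous

Witness: num ^ num

Derivation 1: W ⇒ V ⇒ V ^ P ⇒ P ^ P ⇒ num ^ P ⇒ num ^ num
Derivation 2: W ⇒ V ⇒ P ⇒ P ^ num ⇒ num ^ num

Two distinct leftmost derivations for the same string.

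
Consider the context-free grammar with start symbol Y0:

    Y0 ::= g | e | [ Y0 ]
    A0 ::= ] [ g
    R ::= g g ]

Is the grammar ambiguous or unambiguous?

(A0, R are unreachable from Y0, so their rules don't affect L(Y0).) Each string is a nest of matched brackets around a single atom. An opening bracket forces the recursive rule; an atom forces the base rule.

Unambiguous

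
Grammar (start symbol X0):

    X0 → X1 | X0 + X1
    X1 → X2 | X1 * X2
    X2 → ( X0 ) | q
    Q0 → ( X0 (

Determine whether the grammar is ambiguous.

Unambiguous

Only X0, X1, X2 are reachable from X0; ignoring the rest: X0 → X0 + X1 | X1  ;  X1 → X1 * X2 | X2  — a left-associative chain with X2 at the bottom. Each string factors uniquely by precedence.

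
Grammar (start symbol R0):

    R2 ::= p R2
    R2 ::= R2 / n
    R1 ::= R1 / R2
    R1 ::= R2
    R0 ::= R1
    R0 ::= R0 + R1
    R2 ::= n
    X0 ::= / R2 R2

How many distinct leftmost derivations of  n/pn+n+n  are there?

Parse trees for n/pn+n+n:
  [R0 [R0 [R0 [R1 [R1 [R2 n]] / [R2 p [R2 n]]]] + [R1 [R2 n]]] + [R1 [R2 n]]]

1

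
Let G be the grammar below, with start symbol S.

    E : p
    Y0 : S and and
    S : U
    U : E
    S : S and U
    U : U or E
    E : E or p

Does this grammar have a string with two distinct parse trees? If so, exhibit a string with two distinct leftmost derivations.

Ambiguous

Witness: p or p

Derivation 1: S ⇒ U ⇒ E ⇒ E or p ⇒ p or p
Derivation 2: S ⇒ U ⇒ U or E ⇒ E or E ⇒ p or E ⇒ p or p

Two distinct leftmost derivations for the same string.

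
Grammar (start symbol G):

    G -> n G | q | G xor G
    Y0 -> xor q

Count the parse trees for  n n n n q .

1

Parse trees for n n n n q:
  [G n [G n [G n [G n [G q]]]]]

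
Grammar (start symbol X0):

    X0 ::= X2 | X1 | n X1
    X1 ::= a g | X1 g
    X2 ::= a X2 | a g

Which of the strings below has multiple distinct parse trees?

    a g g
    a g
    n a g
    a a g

a g

a g g: 1 tree
a g: 2 trees
n a g: 1 tree
a a g: 1 tree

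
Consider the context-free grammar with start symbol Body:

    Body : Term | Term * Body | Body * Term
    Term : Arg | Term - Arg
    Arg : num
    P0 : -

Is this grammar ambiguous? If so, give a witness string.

Ambiguous

Witness: num * num

Derivation 1: Body ⇒ Term * Body ⇒ Arg * Body ⇒ num * Body ⇒ num * Term ⇒ num * Arg ⇒ num * num
Derivation 2: Body ⇒ Body * Term ⇒ Term * Term ⇒ Arg * Term ⇒ num * Term ⇒ num * Arg ⇒ num * num

Two distinct leftmost derivations for the same string.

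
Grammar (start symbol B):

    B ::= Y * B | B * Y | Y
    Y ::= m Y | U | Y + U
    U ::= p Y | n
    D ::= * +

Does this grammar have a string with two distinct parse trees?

Witness: n * n

Derivation 1: B ⇒ Y * B ⇒ U * B ⇒ n * B ⇒ n * Y ⇒ n * U ⇒ n * n
Derivation 2: B ⇒ B * Y ⇒ Y * Y ⇒ U * Y ⇒ n * Y ⇒ n * U ⇒ n * n

Two distinct leftmost derivations for the same string.

Ambiguous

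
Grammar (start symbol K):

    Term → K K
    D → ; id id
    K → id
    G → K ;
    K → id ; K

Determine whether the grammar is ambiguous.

(D, G, Term are unreachable from K, so their rules don't affect L(K).) The reachable grammar is A → atom sep A | atom. Each atom is followed by either the separator (recurse) or end-of-string (stop) — no choice point.

Unambiguous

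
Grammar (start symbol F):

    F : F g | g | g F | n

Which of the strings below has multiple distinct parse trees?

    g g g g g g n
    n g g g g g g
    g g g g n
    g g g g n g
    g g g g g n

g g g g n g

g g g g g g n: 1 tree
n g g g g g g: 1 tree
g g g g n: 1 tree
g g g g n g: 5 trees
g g g g g n: 1 tree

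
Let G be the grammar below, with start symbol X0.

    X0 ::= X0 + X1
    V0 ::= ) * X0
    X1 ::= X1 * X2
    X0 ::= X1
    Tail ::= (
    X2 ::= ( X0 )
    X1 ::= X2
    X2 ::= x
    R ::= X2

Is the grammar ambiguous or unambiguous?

(R, Tail, V0 are unreachable from X0, so their rules don't affect L(X0).) This is a standard precedence ladder (X0 over X1 over X2), with each level left-recursive on its own operator ('+' at X0, '*' at X1). That structure is LR(1), hence unambiguous.

Unambiguous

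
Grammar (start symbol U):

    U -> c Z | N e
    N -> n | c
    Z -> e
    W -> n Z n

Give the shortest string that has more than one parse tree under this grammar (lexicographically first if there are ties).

c e

length 2: c e has 2 parse trees

Two derivations of c e:
  U ⇒ c Z ⇒ c e
  U ⇒ N e ⇒ c e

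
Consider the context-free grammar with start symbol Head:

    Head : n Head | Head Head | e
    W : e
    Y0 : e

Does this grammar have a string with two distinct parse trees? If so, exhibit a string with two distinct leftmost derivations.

Witness: e e e

Derivation 1: Head ⇒ Head Head ⇒ Head Head Head ⇒ e Head Head ⇒ e e Head ⇒ e e e
Derivation 2: Head ⇒ Head Head ⇒ e Head ⇒ e Head Head ⇒ e e Head ⇒ e e e

Two distinct leftmost derivations for the same string.

Ambiguous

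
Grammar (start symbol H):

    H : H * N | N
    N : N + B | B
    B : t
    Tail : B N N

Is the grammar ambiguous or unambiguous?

(Tail is unreachable from H, so its rules don't affect L(H).) The grammar is stratified — H handles '*' (left-recursive), N handles '+', B atoms. Each operator has a fixed associativity and precedence level, so every string has one parse.

Unambiguous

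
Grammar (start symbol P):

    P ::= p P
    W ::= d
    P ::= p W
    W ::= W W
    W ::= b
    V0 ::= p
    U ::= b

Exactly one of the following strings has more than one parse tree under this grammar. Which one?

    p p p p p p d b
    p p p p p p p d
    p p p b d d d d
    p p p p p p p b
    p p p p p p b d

p p p p p p d b: 1 tree
p p p p p p p d: 1 tree
p p p b d d d d: 14 trees
p p p p p p p b: 1 tree
p p p p p p b d: 1 tree

p p p b d d d d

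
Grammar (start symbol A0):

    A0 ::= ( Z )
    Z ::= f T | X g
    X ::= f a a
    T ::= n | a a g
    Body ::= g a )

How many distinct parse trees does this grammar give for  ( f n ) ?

Parse trees for ( f n ):
  [A0 ( [Z f [T n]] )]

1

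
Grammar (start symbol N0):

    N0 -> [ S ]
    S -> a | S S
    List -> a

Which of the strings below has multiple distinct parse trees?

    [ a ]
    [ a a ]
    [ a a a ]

[ a a a ]

[ a ]: 1 tree
[ a a ]: 1 tree
[ a a a ]: 2 trees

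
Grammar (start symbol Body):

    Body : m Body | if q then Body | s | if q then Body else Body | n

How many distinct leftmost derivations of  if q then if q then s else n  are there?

2

Parse trees for if q then if q then s else n:
  [Body if q then [Body if q then [Body s] else [Body n]]]
  [Body if q then [Body if q then [Body s]] else [Body n]]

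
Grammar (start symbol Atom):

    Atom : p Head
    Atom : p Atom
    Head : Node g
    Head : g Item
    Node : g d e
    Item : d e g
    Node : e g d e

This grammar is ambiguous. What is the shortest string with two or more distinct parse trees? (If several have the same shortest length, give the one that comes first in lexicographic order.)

p g d e g

length 5: p g d e g has 2 parse trees

Two derivations of p g d e g:
  Atom ⇒ p Head ⇒ p Node g ⇒ p g d e g
  Atom ⇒ p Head ⇒ p g Item ⇒ p g d e g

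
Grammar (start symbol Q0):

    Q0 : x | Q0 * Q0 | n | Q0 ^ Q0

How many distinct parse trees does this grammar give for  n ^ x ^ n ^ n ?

Parse trees for n ^ x ^ n ^ n:
  [Q0 [Q0 n] ^ [Q0 [Q0 x] ^ [Q0 [Q0 n] ^ [Q0 n]]]]
  [Q0 [Q0 n] ^ [Q0 [Q0 [Q0 x] ^ [Q0 n]] ^ [Q0 n]]]
  [Q0 [Q0 [Q0 n] ^ [Q0 x]] ^ [Q0 [Q0 n] ^ [Q0 n]]]
  [Q0 [Q0 [Q0 n] ^ [Q0 [Q0 x] ^ [Q0 n]]] ^ [Q0 n]]
  [Q0 [Q0 [Q0 [Q0 n] ^ [Q0 x]] ^ [Q0 n]] ^ [Q0 n]]

5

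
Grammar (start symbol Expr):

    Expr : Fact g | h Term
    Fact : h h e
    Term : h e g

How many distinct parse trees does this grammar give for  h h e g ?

2

Parse trees for h h e g:
  [Expr [Fact h h e] g]
  [Expr h [Term h e g]]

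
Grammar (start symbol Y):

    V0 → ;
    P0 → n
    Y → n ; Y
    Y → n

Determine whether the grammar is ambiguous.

Unambiguous

(V0, P0 are unreachable from Y, so their rules don't affect L(Y).) Right-recursive list with a separator: after each atom, whether the separator follows determines the rule. One parse per string.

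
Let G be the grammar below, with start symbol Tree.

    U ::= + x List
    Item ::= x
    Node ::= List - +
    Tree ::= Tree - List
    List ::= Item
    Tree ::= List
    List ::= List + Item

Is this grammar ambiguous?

Unambiguous

(U, Node are unreachable from Tree, so their rules don't affect L(Tree).) Tree → Tree - List | List  ;  List → List + Item | Item  — a left-associative chain with Item at the bottom. Each string factors uniquely by precedence.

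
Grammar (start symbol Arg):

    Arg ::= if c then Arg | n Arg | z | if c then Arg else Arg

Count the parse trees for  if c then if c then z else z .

Parse trees for if c then if c then z else z:
  [Arg if c then [Arg if c then [Arg z] else [Arg z]]]
  [Arg if c then [Arg if c then [Arg z]] else [Arg z]]

2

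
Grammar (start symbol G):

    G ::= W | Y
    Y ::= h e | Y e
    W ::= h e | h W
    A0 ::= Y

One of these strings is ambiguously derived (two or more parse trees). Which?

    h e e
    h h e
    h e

h e e: 1 tree
h h e: 1 tree
h e: 2 trees

h e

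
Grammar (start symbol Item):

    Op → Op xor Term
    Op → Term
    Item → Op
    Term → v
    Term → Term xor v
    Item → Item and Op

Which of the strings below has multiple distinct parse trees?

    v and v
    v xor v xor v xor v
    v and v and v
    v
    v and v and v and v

v xor v xor v xor v

v and v: 1 tree
v xor v xor v xor v: 8 trees
v and v and v: 1 tree
v: 1 tree
v and v and v and v: 1 tree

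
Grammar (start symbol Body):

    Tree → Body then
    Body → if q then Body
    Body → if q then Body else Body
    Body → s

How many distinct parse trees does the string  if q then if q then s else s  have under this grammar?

2

Parse trees for if q then if q then s else s:
  [Body if q then [Body if q then [Body s] else [Body s]]]
  [Body if q then [Body if q then [Body s]] else [Body s]]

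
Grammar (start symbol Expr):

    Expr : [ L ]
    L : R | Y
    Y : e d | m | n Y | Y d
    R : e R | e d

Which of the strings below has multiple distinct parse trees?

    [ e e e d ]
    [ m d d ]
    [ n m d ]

[ e e e d ]: 1 tree
[ m d d ]: 1 tree
[ n m d ]: 2 trees

[ n m d ]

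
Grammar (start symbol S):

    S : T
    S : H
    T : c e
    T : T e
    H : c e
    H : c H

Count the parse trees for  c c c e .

1

Parse trees for c c c e:
  [S [H c [H c [H c e]]]]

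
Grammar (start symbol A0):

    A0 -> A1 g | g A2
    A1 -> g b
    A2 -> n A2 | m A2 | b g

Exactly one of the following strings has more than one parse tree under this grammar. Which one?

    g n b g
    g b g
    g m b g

g b g

g n b g: 1 tree
g b g: 2 trees
g m b g: 1 tree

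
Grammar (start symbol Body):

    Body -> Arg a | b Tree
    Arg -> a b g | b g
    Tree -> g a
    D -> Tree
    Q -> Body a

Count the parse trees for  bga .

Parse trees for bga:
  [Body [Arg b g] a]
  [Body b [Tree g a]]

2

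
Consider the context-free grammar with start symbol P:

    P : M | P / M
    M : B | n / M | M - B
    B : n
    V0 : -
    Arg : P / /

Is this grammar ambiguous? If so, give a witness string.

Ambiguous

Witness: n / n

Derivation 1: P ⇒ M ⇒ n / M ⇒ n / B ⇒ n / n
Derivation 2: P ⇒ P / M ⇒ M / M ⇒ B / M ⇒ n / M ⇒ n / B ⇒ n / n

Two distinct leftmost derivations for the same string.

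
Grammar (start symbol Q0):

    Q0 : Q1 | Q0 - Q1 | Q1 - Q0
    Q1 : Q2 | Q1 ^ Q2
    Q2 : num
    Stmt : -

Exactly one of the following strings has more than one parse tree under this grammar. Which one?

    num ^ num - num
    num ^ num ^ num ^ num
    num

num ^ num - num: 2 trees
num ^ num ^ num ^ num: 1 tree
num: 1 tree

num ^ num - num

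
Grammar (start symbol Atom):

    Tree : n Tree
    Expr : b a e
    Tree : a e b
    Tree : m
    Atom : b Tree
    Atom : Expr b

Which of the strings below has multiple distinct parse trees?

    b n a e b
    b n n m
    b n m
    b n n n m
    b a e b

b a e b

b n a e b: 1 tree
b n n m: 1 tree
b n m: 1 tree
b n n n m: 1 tree
b a e b: 2 trees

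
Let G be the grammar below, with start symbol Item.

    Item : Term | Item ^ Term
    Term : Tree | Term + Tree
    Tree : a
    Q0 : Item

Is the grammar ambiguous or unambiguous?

Unambiguous

(Q0 is unreachable from Item, so its rules don't affect L(Item).) Item → Item ^ Term | Term  ;  Term → Term + Tree | Tree  — a left-associative chain with Tree at the bottom. Each string factors uniquely by precedence.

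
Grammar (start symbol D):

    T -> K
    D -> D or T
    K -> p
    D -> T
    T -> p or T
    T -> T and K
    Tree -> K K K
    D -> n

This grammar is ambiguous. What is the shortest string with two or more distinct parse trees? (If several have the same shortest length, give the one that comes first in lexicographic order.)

length 1: no string has ≥2 trees
length 3: p or p has 2 parse trees

Two derivations of p or p:
  D ⇒ D or T ⇒ T or T ⇒ K or T ⇒ p or T ⇒ p or K ⇒ p or p
  D ⇒ T ⇒ p or T ⇒ p or K ⇒ p or p

p or p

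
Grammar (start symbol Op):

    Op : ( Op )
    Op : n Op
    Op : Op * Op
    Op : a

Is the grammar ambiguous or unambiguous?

Ambiguous

Witness: n a * a

Derivation 1: Op ⇒ n Op ⇒ n Op * Op ⇒ n a * Op ⇒ n a * a
Derivation 2: Op ⇒ Op * Op ⇒ n Op * Op ⇒ n a * Op ⇒ n a * a

Two distinct leftmost derivations for the same string.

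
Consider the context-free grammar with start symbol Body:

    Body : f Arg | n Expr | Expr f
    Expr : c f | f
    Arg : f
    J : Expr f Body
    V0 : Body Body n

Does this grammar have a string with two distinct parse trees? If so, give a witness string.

Ambiguous

Witness: f f

Derivation 1: Body ⇒ f Arg ⇒ f f
Derivation 2: Body ⇒ Expr f ⇒ f f

Two distinct leftmost derivations for the same string.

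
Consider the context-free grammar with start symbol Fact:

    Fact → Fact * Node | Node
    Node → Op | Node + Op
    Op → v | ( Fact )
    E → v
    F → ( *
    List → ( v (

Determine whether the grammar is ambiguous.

Unambiguous

Only Fact, Node, Op are reachable from Fact; ignoring the rest: This is a standard precedence ladder (Fact over Node over Op), with each level left-recursive on its own operator ('*' at Fact, '+' at Node). That structure is LR(1), hence unambiguous.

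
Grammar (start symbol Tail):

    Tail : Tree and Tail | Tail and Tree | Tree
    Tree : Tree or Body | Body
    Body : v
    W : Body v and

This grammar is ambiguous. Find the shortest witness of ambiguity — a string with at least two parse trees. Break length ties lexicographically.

length 1: no string has ≥2 trees
length 3: v and v has 2 parse trees

Two derivations of v and v:
  Tail ⇒ Tree and Tail ⇒ Body and Tail ⇒ v and Tail ⇒ v and Tree ⇒ v and Body ⇒ v and v
  Tail ⇒ Tail and Tree ⇒ Tree and Tree ⇒ Body and Tree ⇒ v and Tree ⇒ v and Body ⇒ v and v

v and v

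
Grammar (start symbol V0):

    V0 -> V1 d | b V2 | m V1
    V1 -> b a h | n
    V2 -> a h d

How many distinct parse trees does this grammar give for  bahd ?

Parse trees for bahd:
  [V0 [V1 b a h] d]
  [V0 b [V2 a h d]]

2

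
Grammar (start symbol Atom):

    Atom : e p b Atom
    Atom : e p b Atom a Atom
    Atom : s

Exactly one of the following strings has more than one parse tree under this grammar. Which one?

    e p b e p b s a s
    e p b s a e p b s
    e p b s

e p b e p b s a s: 2 trees
e p b s a e p b s: 1 tree
e p b s: 1 tree

e p b e p b s a s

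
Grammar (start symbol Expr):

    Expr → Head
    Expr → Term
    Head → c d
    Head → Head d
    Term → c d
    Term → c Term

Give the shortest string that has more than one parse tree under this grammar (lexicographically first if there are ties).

c d

length 2: c d has 2 parse trees

Two derivations of c d:
  Expr ⇒ Head ⇒ c d
  Expr ⇒ Term ⇒ c d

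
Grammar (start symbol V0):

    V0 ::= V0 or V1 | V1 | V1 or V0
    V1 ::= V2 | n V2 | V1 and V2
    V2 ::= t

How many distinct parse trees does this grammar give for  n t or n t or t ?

Parse trees for n t or n t or t:
  [V0 [V0 [V0 [V1 n [V2 t]]] or [V1 n [V2 t]]] or [V1 [V2 t]]]
  [V0 [V0 [V1 n [V2 t]] or [V0 [V1 n [V2 t]]]] or [V1 [V2 t]]]
  [V0 [V1 n [V2 t]] or [V0 [V0 [V1 n [V2 t]]] or [V1 [V2 t]]]]
  [V0 [V1 n [V2 t]] or [V0 [V1 n [V2 t]] or [V0 [V1 [V2 t]]]]]

4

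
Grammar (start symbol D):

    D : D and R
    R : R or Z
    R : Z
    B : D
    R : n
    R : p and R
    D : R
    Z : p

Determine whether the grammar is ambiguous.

Ambiguous

Witness: p and n

Derivation 1: D ⇒ D and R ⇒ R and R ⇒ Z and R ⇒ p and R ⇒ p and n
Derivation 2: D ⇒ R ⇒ p and R ⇒ p and n

Two distinct leftmost derivations for the same string.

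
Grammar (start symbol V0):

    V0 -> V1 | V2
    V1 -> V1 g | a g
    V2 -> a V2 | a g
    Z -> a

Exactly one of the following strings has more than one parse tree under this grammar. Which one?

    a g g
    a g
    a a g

a g

a g g: 1 tree
a g: 2 trees
a a g: 1 tree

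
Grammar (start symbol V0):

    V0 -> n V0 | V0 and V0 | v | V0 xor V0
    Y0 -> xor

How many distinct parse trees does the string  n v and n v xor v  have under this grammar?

7

Parse trees for n v and n v xor v:
  [V0 n [V0 [V0 v] and [V0 n [V0 [V0 v] xor [V0 v]]]]]
  [V0 n [V0 [V0 v] and [V0 [V0 n [V0 v]] xor [V0 v]]]]
  [V0 n [V0 [V0 [V0 v] and [V0 n [V0 v]]] xor [V0 v]]]
  [V0 [V0 n [V0 v]] and [V0 n [V0 [V0 v] xor [V0 v]]]]
  [V0 [V0 n [V0 v]] and [V0 [V0 n [V0 v]] xor [V0 v]]]
  [V0 [V0 n [V0 [V0 v] and [V0 n [V0 v]]]] xor [V0 v]]
  [V0 [V0 [V0 n [V0 v]] and [V0 n [V0 v]]] xor [V0 v]]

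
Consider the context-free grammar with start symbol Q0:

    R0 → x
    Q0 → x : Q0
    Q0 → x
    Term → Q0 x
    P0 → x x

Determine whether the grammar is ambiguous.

Unambiguous

Only Q0 is reachable from Q0; ignoring the rest: Right-recursive list with a separator: after each atom, whether the separator follows determines the rule. One parse per string.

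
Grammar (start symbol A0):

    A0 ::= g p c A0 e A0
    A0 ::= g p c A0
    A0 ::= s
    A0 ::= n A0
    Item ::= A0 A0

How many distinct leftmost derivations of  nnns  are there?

Parse trees for nnns:
  [A0 n [A0 n [A0 n [A0 s]]]]

1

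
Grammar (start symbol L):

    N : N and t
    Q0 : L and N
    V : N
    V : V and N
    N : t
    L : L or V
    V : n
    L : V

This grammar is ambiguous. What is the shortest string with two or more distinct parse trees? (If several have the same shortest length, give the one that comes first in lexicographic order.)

t and t

length 1: no string has ≥2 trees
length 3: t and t has 2 parse trees

Two derivations of t and t:
  L ⇒ V ⇒ N ⇒ N and t ⇒ t and t
  L ⇒ V ⇒ V and N ⇒ N and N ⇒ t and N ⇒ t and t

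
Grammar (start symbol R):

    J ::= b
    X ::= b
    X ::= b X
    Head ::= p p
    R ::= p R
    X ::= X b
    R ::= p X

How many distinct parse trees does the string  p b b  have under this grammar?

2

Parse trees for p b b:
  [R p [X b [X b]]]
  [R p [X [X b] b]]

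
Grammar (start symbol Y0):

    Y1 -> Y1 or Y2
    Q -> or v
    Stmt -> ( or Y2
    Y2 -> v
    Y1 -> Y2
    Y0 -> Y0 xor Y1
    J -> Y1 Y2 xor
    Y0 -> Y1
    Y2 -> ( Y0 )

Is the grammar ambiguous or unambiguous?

(J, Q, Stmt are unreachable from Y0, so their rules don't affect L(Y0).) Y0 → Y0 xor Y1 | Y1  ;  Y1 → Y1 or Y2 | Y2  — a left-associative chain with Y2 at the bottom. Each string factors uniquely by precedence.

Unambiguous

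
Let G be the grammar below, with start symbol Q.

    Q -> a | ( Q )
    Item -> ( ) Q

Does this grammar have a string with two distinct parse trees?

(Item is unreachable from Q, so its rules don't affect L(Q).) L(Q) is { openⁿ atom closeⁿ : n ≥ 0 }. The bracket depth fixes n, and the derivation is forced at every step.

Unambiguous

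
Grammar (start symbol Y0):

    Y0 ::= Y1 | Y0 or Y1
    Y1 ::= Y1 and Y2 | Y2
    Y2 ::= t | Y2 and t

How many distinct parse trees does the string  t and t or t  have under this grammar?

Parse trees for t and t or t:
  [Y0 [Y0 [Y1 [Y1 [Y2 t]] and [Y2 t]]] or [Y1 [Y2 t]]]
  [Y0 [Y0 [Y1 [Y2 [Y2 t] and t]]] or [Y1 [Y2 t]]]

2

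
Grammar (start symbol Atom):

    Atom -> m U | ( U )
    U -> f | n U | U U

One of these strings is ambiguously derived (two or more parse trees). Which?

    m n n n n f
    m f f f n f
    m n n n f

m f f f n f

m n n n n f: 1 tree
m f f f n f: 5 trees
m n n n f: 1 tree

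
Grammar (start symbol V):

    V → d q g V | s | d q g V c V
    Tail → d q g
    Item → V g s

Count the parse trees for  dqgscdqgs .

1

Parse trees for dqgscdqgs:
  [V d q g [V s] c [V d q g [V s]]]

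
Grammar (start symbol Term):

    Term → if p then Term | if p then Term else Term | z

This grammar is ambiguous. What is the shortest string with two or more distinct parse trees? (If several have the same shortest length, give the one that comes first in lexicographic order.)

length 1: no string has ≥2 trees
length 4: no string has ≥2 trees
length 6: no string has ≥2 trees
length 7: no string has ≥2 trees
length 9: if p then if p then z else z has 2 parse trees

Two derivations of if p then if p then z else z:
  Term ⇒ if p then Term ⇒ if p then if p then Term else Term ⇒ if p then if p then z else Term ⇒ if p then if p then z else z
  Term ⇒ if p then Term else Term ⇒ if p then if p then Term else Term ⇒ if p then if p then z else Term ⇒ if p then if p then z else z

if p then if p then z else z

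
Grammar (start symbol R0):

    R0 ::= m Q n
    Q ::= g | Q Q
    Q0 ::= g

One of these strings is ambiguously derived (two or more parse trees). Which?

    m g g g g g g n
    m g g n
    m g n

m g g g g g g n: 42 trees
m g g n: 1 tree
m g n: 1 tree

m g g g g g g n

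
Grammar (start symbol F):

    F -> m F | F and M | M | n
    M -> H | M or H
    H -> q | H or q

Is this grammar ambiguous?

Ambiguous

Witness: q or q

Derivation 1: F ⇒ M ⇒ H ⇒ H or q ⇒ q or q
Derivation 2: F ⇒ M ⇒ M or H ⇒ H or H ⇒ q or H ⇒ q or q

Two distinct leftmost derivations for the same string.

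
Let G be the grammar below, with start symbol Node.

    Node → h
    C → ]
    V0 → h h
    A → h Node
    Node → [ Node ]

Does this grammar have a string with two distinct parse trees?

Only Node is reachable from Node; ignoring the rest: Each string is a nest of matched brackets around a single atom. An opening bracket forces the recursive rule; an atom forces the base rule.

Unambiguous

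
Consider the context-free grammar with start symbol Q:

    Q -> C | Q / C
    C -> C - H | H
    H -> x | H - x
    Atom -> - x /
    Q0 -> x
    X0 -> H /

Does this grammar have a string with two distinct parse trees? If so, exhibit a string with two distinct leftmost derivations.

Ambiguous

Witness: x - x

Derivation 1: Q ⇒ C ⇒ C - H ⇒ H - H ⇒ x - H ⇒ x - x
Derivation 2: Q ⇒ C ⇒ H ⇒ H - x ⇒ x - x

Two distinct leftmost derivations for the same string.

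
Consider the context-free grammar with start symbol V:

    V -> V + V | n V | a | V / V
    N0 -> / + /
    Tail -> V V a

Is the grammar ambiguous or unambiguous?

Witness: n a + a

Derivation 1: V ⇒ V + V ⇒ n V + V ⇒ n a + V ⇒ n a + a
Derivation 2: V ⇒ n V ⇒ n V + V ⇒ n a + V ⇒ n a + a

Two distinct leftmost derivations for the same string.

Ambiguous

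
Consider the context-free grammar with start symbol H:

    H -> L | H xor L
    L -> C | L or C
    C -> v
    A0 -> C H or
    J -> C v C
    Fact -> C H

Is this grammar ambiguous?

Only H, L, C are reachable from H; ignoring the rest: The grammar is stratified — H handles 'xor' (left-recursive), L handles 'or', C atoms. Each operator has a fixed associativity and precedence level, so every string has one parse.

Unambiguous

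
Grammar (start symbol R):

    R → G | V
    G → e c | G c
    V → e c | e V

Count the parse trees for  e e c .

Parse trees for e e c:
  [R [V e [V e c]]]

1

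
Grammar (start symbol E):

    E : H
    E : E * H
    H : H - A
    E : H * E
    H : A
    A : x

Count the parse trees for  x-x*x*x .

Parse trees for x-x*x*x:
  [E [E [E [H [H [A x]] - [A x]]] * [H [A x]]] * [H [A x]]]
  [E [E [H [H [A x]] - [A x]] * [E [H [A x]]]] * [H [A x]]]
  [E [H [H [A x]] - [A x]] * [E [E [H [A x]]] * [H [A x]]]]
  [E [H [H [A x]] - [A x]] * [E [H [A x]] * [E [H [A x]]]]]

4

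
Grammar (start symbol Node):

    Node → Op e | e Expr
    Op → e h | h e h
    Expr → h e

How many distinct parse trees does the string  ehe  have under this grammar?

2

Parse trees for ehe:
  [Node [Op e h] e]
  [Node e [Expr h e]]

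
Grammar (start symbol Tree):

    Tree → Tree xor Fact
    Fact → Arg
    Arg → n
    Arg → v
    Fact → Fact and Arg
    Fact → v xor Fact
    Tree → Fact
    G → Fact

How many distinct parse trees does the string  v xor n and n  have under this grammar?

3

Parse trees for v xor n and n:
  [Tree [Tree [Fact [Arg v]]] xor [Fact [Fact [Arg n]] and [Arg n]]]
  [Tree [Fact [Fact v xor [Fact [Arg n]]] and [Arg n]]]
  [Tree [Fact v xor [Fact [Fact [Arg n]] and [Arg n]]]]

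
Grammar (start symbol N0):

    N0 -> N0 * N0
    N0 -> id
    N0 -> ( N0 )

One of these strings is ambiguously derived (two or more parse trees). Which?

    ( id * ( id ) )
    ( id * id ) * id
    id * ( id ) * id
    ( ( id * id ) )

id * ( id ) * id

( id * ( id ) ): 1 tree
( id * id ) * id: 1 tree
id * ( id ) * id: 2 trees
( ( id * id ) ): 1 tree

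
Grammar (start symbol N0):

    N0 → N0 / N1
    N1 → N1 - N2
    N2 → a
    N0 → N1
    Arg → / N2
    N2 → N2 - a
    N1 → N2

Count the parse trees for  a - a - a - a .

8

Parse trees for a - a - a - a:
  [N0 [N1 [N1 [N2 a]] - [N2 [N2 [N2 a] - a] - a]]]
  [N0 [N1 [N1 [N1 [N2 a]] - [N2 a]] - [N2 [N2 a] - a]]]
  [N0 [N1 [N1 [N2 [N2 a] - a]] - [N2 [N2 a] - a]]]
  [N0 [N1 [N1 [N1 [N2 a]] - [N2 [N2 a] - a]] - [N2 a]]]
  [N0 [N1 [N1 [N1 [N1 [N2 a]] - [N2 a]] - [N2 a]] - [N2 a]]]
  [N0 [N1 [N1 [N1 [N2 [N2 a] - a]] - [N2 a]] - [N2 a]]]
  [N0 [N1 [N1 [N2 [N2 [N2 a] - a] - a]] - [N2 a]]]
  [N0 [N1 [N2 [N2 [N2 [N2 a] - a] - a] - a]]]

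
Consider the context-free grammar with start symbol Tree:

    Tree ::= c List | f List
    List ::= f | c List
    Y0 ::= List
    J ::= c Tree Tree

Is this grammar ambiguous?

Only Tree, List are reachable from Tree; ignoring the rest: Restricted to the reachable nonterminals, every rule has the form A → t or A → t B, and no two rules for the same A share a first terminal. The grammar encodes a DFA — one run per string.

Unambiguous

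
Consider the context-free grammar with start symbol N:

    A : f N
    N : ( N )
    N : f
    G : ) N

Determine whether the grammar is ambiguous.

Only N is reachable from N; ignoring the rest: L(N) is { openⁿ atom closeⁿ : n ≥ 0 }. The bracket depth fixes n, and the derivation is forced at every step.

Unambiguous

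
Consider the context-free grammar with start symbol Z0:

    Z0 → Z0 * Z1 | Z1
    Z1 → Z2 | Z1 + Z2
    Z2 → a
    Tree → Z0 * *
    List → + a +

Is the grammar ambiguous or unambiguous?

Only Z0, Z1, Z2 are reachable from Z0; ignoring the rest: This is a standard precedence ladder (Z0 over Z1 over Z2), with each level left-recursive on its own operator ('*' at Z0, '+' at Z1). That structure is LR(1), hence unambiguous.

Unambiguous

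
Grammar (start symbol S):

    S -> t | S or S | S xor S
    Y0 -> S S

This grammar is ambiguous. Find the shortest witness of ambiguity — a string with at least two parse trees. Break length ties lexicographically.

length 1: no string has ≥2 trees
length 3: no string has ≥2 trees
length 5: t or t or t has 2 parse trees

Two derivations of t or t or t:
  S ⇒ S or S ⇒ t or S ⇒ t or S or S ⇒ t or t or S ⇒ t or t or t
  S ⇒ S or S ⇒ S or S or S ⇒ t or S or S ⇒ t or t or S ⇒ t or t or t

t or t or t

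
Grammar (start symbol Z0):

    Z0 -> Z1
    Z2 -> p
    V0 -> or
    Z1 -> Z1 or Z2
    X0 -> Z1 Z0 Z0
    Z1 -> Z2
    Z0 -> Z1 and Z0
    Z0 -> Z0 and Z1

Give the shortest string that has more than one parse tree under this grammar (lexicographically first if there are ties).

length 1: no string has ≥2 trees
length 3: p and p has 2 parse trees

Two derivations of p and p:
  Z0 ⇒ Z1 and Z0 ⇒ Z2 and Z0 ⇒ p and Z0 ⇒ p and Z1 ⇒ p and Z2 ⇒ p and p
  Z0 ⇒ Z0 and Z1 ⇒ Z1 and Z1 ⇒ Z2 and Z1 ⇒ p and Z1 ⇒ p and Z2 ⇒ p and p

p and p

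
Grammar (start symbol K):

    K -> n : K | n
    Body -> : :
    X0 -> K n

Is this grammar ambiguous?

(Body, X0 are unreachable from K, so their rules don't affect L(K).) The reachable grammar is A → atom sep A | atom. Each atom is followed by either the separator (recurse) or end-of-string (stop) — no choice point.

Unambiguous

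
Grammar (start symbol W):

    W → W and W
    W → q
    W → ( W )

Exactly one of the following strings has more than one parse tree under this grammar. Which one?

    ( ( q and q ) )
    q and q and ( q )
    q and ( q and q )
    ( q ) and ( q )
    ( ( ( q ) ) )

q and q and ( q )

( ( q and q ) ): 1 tree
q and q and ( q ): 2 trees
q and ( q and q ): 1 tree
( q ) and ( q ): 1 tree
( ( ( q ) ) ): 1 tree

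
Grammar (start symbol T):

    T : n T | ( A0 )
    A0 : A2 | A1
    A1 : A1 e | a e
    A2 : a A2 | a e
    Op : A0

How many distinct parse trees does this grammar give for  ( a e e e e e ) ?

1

Parse trees for ( a e e e e e ):
  [T ( [A0 [A1 [A1 [A1 [A1 [A1 a e] e] e] e] e]] )]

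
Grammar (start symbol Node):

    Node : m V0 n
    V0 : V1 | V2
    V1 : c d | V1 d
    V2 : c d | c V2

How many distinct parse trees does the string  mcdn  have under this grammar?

Parse trees for mcdn:
  [Node m [V0 [V1 c d]] n]
  [Node m [V0 [V2 c d]] n]

2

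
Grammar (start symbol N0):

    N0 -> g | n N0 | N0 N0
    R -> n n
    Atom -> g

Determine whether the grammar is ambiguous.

Witness: g g g

Derivation 1: N0 ⇒ N0 N0 ⇒ g N0 ⇒ g N0 N0 ⇒ g g N0 ⇒ g g g
Derivation 2: N0 ⇒ N0 N0 ⇒ N0 N0 N0 ⇒ g N0 N0 ⇒ g g N0 ⇒ g g g

Two distinct leftmost derivations for the same string.

Ambiguous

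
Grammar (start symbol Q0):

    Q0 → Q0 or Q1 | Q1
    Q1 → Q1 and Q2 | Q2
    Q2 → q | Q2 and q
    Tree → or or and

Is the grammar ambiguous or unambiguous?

Witness: q and q

Derivation 1: Q0 ⇒ Q1 ⇒ Q1 and Q2 ⇒ Q2 and Q2 ⇒ q and Q2 ⇒ q and q
Derivation 2: Q0 ⇒ Q1 ⇒ Q2 ⇒ Q2 and q ⇒ q and q

Two distinct leftmost derivations for the same string.

Ambiguous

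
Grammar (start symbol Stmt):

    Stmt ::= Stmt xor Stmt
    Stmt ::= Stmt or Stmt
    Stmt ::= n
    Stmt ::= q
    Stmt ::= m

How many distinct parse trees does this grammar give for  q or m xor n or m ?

5

Parse trees for q or m xor n or m:
  [Stmt [Stmt [Stmt q] or [Stmt m]] xor [Stmt [Stmt n] or [Stmt m]]]
  [Stmt [Stmt q] or [Stmt [Stmt m] xor [Stmt [Stmt n] or [Stmt m]]]]
  [Stmt [Stmt q] or [Stmt [Stmt [Stmt m] xor [Stmt n]] or [Stmt m]]]
  [Stmt [Stmt [Stmt [Stmt q] or [Stmt m]] xor [Stmt n]] or [Stmt m]]
  [Stmt [Stmt [Stmt q] or [Stmt [Stmt m] xor [Stmt n]]] or [Stmt m]]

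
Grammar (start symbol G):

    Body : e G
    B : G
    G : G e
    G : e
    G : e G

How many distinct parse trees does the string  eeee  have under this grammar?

Parse trees for eeee:
  [G [G [G [G e] e] e] e]
  [G [G [G e [G e]] e] e]
  [G [G e [G [G e] e]] e]
  [G [G e [G e [G e]]] e]
  [G e [G [G [G e] e] e]]
  [G e [G [G e [G e]] e]]
  [G e [G e [G [G e] e]]]
  [G e [G e [G e [G e]]]]

8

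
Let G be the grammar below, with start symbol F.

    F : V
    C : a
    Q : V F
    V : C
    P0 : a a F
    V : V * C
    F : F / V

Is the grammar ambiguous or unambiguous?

Unambiguous

(P0, Q are unreachable from F, so their rules don't affect L(F).) The grammar is stratified — F handles '/' (left-recursive), V handles '*', C atoms. Each operator has a fixed associativity and precedence level, so every string has one parse.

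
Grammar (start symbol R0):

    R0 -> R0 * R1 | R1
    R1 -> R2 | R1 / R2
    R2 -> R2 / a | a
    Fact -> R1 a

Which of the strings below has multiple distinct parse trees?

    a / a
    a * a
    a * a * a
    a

a / a: 2 trees
a * a: 1 tree
a * a * a: 1 tree
a: 1 tree

a / a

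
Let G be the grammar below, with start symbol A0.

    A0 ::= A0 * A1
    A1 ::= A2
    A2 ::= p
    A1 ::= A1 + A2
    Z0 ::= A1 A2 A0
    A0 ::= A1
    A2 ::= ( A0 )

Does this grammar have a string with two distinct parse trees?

(Z0 is unreachable from A0, so its rules don't affect L(A0).) A0 → A0 * A1 | A1  ;  A1 → A1 + A2 | A2  — a left-associative chain with A2 at the bottom. Each string factors uniquely by precedence.

Unambiguous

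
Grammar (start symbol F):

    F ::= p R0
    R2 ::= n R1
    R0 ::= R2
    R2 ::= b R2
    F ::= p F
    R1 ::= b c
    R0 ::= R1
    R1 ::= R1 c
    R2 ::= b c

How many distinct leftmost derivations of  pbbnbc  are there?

Parse trees for pbbnbc:
  [F p [R0 [R2 b [R2 b [R2 n [R1 b c]]]]]]

1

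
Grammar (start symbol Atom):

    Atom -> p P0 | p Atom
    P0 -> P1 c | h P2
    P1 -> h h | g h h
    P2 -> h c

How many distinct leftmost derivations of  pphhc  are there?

Parse trees for pphhc:
  [Atom p [Atom p [P0 [P1 h h] c]]]
  [Atom p [Atom p [P0 h [P2 h c]]]]

2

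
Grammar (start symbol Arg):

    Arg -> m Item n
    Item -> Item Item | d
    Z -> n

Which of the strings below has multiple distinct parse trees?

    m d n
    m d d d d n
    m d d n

m d d d d n

m d n: 1 tree
m d d d d n: 5 trees
m d d n: 1 tree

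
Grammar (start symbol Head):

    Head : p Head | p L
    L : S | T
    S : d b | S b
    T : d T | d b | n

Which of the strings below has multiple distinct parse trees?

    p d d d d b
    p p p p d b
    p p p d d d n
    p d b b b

p d d d d b: 1 tree
p p p p d b: 2 trees
p p p d d d n: 1 tree
p d b b b: 1 tree

p p p p d b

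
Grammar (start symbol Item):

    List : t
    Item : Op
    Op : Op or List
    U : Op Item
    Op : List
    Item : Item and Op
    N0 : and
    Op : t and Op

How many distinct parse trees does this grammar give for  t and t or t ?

3

Parse trees for t and t or t:
  [Item [Op [Op t and [Op [List t]]] or [List t]]]
  [Item [Op t and [Op [Op [List t]] or [List t]]]]
  [Item [Item [Op [List t]]] and [Op [Op [List t]] or [List t]]]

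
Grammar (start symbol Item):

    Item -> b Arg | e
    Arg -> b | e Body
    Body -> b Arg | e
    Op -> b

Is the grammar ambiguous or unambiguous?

Unambiguous

Only Item, Arg, Body are reachable from Item; ignoring the rest: The reachable rules are right-linear with at most one rule per (nonterminal, next-terminal) pair. Each input token forces the next rule, so parsing is deterministic.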